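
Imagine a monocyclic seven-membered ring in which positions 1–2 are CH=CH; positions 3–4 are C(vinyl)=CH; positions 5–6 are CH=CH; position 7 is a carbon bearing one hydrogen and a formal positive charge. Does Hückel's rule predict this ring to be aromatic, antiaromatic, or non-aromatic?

Every ring atom contributes a p orbital perpendicular to the ring (each doubly-bonded ring atom is sp² with one p-orbital electron; the carbocation has an empty p orbital), so the π system is cyclic and fully conjugated.
Tallying contributions gives 3 × 2 = 6 from the double-bond units + 0 from the CH(+) atom = 6.
With 6 π electrons (n = 1), the Hückel 4n+2 condition holds.

Aromatic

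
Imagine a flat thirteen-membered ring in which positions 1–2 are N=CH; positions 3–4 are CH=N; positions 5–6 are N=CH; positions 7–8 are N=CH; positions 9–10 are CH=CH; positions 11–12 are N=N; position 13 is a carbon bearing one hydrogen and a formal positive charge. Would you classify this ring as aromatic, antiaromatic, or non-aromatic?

Antiaromatic

The p orbitals form a continuous loop: each doubly-bonded ring atom is sp² with one p-orbital electron; each =N– nitrogen is pyridine-type (lone pair in the sp² plane, one electron in the p orbital); the carbocation has an empty p orbital. The ring is fully conjugated.
Counting π electrons: 6 × 2 = 12 from the double-bond units + 0 from the CH(+) atom = 12.
12 is a 4n count (n = 3), so the planar conjugated ring is antiaromatic.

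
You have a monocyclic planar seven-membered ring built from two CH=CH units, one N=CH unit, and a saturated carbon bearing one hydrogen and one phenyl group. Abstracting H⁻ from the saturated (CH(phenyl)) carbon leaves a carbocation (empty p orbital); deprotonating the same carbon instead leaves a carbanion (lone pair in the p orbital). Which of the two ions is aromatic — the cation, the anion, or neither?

Once that carbon is sp², every ring atom has a p orbital and both ions are fully conjugated.
Cation: 3 × 2 + 0 = 6 π electrons → 4(1)+2, aromatic.
Anion: 3 × 2 + 2 = 8 π electrons → 4(2), antiaromatic.

The cation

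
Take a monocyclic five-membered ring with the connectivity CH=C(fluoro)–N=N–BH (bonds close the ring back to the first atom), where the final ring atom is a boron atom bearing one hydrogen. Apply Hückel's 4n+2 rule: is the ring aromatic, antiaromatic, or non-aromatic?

The p orbitals form a continuous loop: the double-bond atoms are sp², each contributing one p electron; the doubly-bonded nitrogens are pyridine-type — their lone pairs lie in the ring plane, leaving one electron in the p orbital; the boron has an empty p orbital. The ring is fully conjugated.
Adding the contributions, 2 × 2 = 4 from the double-bond units + 0 from the BH atom = 4.
4 is a 4n count (n = 1), so the planar conjugated ring is antiaromatic.

Antiaromatic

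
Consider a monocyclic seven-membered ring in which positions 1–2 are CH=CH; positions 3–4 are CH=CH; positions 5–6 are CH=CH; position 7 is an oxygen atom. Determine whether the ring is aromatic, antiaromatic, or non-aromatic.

Antiaromatic

The p orbitals form a continuous loop: the double-bond atoms are sp², each contributing one p electron; the oxygen donates one lone pair from its p orbital. The ring is fully conjugated.
π-electron count: 3 × 2 = 6 from the double-bond units + 2 from the O atom = 8.
8 = 4(2); a planar, fully conjugated 4n system is antiaromatic.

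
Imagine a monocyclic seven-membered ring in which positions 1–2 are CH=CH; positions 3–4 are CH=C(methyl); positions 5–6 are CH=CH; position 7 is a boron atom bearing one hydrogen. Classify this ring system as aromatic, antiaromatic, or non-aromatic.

Aromatic

Every ring atom contributes a p orbital perpendicular to the ring (every atom in a ring double bond is sp² and brings one electron to the p orbital; the boron has an empty p orbital), so the π system is cyclic and fully conjugated.
Tallying contributions gives 3 × 2 = 6 from the double-bond units + 0 from the BH atom = 6.
Since 6 = 4·1 + 2, the ring meets the 4n+2 criterion.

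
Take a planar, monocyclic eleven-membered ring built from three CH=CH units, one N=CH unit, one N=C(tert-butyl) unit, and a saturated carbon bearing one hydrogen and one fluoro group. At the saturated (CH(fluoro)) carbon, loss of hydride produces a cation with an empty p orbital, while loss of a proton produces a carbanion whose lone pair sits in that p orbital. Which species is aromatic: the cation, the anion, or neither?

Once that carbon is sp², every ring atom has a p orbital and both ions are fully conjugated.
Cation: 5 × 2 + 0 = 10 π electrons → 4(2)+2, aromatic.
Anion: 5 × 2 + 2 = 12 π electrons → 4(3), antiaromatic.

The cation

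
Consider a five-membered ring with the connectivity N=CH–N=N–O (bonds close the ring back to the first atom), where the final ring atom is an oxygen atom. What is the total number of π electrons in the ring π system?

The p orbitals form a continuous loop: every atom in a ring double bond is sp² and brings one electron to the p orbital; each sp² =N– keeps its lone pair in-plane and puts one electron into the π system; the oxygen donates one lone pair from its p orbital. The ring is fully conjugated.
π-electron count: 2 × 2 = 4 from the double-bond units + 2 from the O atom = 6.

6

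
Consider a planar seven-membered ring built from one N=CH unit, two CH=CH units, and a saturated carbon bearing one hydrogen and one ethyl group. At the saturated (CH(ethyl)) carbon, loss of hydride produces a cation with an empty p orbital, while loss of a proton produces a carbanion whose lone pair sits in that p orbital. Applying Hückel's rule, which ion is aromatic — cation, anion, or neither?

The cation

Both ions have a continuous loop of p orbitals — each ring atom is sp².
Cation: 3 × 2 + 0 = 6 π electrons → 4(1)+2, aromatic.
Anion: 3 × 2 + 2 = 8 π electrons → 4(2), antiaromatic.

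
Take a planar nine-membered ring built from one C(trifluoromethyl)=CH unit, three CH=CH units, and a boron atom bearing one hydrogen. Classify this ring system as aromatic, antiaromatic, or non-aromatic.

Antiaromatic

All ring atoms are sp² and supply a p orbital to the ring (every atom in a ring double bond is sp² and brings one electron to the p orbital; the boron has an empty p orbital); the conjugation is uninterrupted.
Adding the contributions, 4 × 2 = 8 from the double-bond units + 0 from the BH atom = 8.
With 8 = 4·2 π electrons, Hückel's rule classifies the planar ring as antiaromatic.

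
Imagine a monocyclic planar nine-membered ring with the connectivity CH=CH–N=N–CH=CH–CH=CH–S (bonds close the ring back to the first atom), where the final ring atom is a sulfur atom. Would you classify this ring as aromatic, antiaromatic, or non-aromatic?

Aromatic

Every ring atom contributes a p orbital perpendicular to the ring (every atom in a ring double bond is sp² and brings one electron to the p orbital; each =N– nitrogen is pyridine-type (lone pair in the sp² plane, one electron in the p orbital); the sulfur donates one lone pair from its p orbital), so the π system is cyclic and fully conjugated.
Counting π electrons: 4 × 2 = 8 from the double-bond units + 2 from the S atom = 10.
Since 10 = 4·2 + 2, the ring meets the 4n+2 criterion.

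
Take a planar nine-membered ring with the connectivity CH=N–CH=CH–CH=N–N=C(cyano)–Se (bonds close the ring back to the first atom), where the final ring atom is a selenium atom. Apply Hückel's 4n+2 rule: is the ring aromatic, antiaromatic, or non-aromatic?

Aromatic

The p orbitals form a continuous loop: every atom in a ring double bond is sp² and brings one electron to the p orbital; each sp² =N– keeps its lone pair in-plane and puts one electron into the π system; the selenium donates one lone pair from its p orbital. The ring is fully conjugated.
Counting π electrons: 4 × 2 = 8 from the double-bond units + 2 from the Se atom = 10.
That gives a 4n+2 count (10, n = 2).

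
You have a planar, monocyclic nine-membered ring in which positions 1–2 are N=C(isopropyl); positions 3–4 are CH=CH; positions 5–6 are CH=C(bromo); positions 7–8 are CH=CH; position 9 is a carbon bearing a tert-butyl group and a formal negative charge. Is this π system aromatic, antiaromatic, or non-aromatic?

Aromatic

Every ring atom contributes a p orbital perpendicular to the ring (every atom in a ring double bond is sp² and brings one electron to the p orbital; each sp² =N– keeps its lone pair in-plane and puts one electron into the π system; the carbanion's lone pair occupies the p orbital), so the π system is cyclic and fully conjugated.
Tallying contributions gives 4 × 2 = 8 from the double-bond units + 2 from the C(tert-butyl)(-) atom = 10.
That gives a 4n+2 count (10, n = 2).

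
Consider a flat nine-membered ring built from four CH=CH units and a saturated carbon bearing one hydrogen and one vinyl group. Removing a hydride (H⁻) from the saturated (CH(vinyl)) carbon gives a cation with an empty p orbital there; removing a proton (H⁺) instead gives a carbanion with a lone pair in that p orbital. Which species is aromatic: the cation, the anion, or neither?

The anion

In both ions every ring atom is sp² and contributes a p orbital, so both rings are fully conjugated.
Cation: 4 × 2 + 0 = 8 π electrons → 4(2), antiaromatic.
Anion: 4 × 2 + 2 = 10 π electrons → 4(2)+2, aromatic.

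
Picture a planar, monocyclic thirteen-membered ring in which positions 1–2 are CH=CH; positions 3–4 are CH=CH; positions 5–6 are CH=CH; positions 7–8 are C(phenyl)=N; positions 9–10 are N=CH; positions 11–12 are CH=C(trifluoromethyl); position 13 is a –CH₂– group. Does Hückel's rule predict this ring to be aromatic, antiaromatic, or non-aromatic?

Non-aromatic

At the CH2 position, the tetrahedral CH₂ carbon is sp³ and has no p orbital in the ring π system; the ring's p-orbital overlap is broken there.
Without a continuous loop of overlapping p orbitals the Hückel electron count never comes into play.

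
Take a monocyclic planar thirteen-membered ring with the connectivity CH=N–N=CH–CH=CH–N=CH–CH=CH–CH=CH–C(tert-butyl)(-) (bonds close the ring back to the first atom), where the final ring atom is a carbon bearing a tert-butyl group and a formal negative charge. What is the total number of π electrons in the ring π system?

The p orbitals form a continuous loop: the double-bond atoms are sp², each contributing one p electron; each =N– nitrogen is pyridine-type (lone pair in the sp² plane, one electron in the p orbital); the carbanion's lone pair occupies the p orbital. The ring is fully conjugated.
π-electron count: 6 × 2 = 12 from the double-bond units + 2 from the C(tert-butyl)(-) atom = 14.

14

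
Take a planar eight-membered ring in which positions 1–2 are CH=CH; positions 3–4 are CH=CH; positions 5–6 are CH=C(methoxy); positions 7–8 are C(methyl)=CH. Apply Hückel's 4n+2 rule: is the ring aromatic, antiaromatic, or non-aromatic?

Antiaromatic

All ring atoms are sp² and supply a p orbital to the ring (each doubly-bonded ring atom is sp² with one p-orbital electron); the conjugation is uninterrupted.
Adding the contributions, 4 × 2 = 8 from the 4 double-bond units.
8 is a 4n count (n = 2), so the planar conjugated ring is antiaromatic.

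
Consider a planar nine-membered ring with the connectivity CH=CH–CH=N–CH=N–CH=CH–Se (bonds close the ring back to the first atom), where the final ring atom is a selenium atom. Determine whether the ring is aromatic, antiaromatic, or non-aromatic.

Aromatic

Every ring atom contributes a p orbital perpendicular to the ring (each doubly-bonded ring atom is sp² with one p-orbital electron; each sp² =N– keeps its lone pair in-plane and puts one electron into the π system; the selenium donates one lone pair from its p orbital), so the π system is cyclic and fully conjugated.
Tallying contributions gives 4 × 2 = 8 from the double-bond units + 2 from the Se atom = 10.
With 10 π electrons (n = 2), the Hückel 4n+2 condition holds.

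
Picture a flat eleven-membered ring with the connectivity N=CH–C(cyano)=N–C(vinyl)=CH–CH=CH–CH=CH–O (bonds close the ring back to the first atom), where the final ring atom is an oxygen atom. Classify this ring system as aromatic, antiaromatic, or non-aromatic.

Check conjugation: each doubly-bonded ring atom is sp² with one p-orbital electron; each sp² =N– keeps its lone pair in-plane and puts one electron into the π system; the oxygen donates one lone pair from its p orbital — every position has a p orbital, so the cyclic π system is continuous.
Counting π electrons: 5 × 2 = 10 from the double-bond units + 2 from the O atom = 12.
A 4n π count (12, n = 3) in a planar conjugated ring means antiaromatic.

Antiaromatic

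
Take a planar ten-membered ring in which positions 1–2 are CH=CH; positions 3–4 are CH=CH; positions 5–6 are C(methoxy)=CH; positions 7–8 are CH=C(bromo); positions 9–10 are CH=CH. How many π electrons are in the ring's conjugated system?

The p orbitals form a continuous loop: each doubly-bonded ring atom is sp² with one p-orbital electron. The ring is fully conjugated.
π-electron count: 5 × 2 = 10 from the 5 double-bond units.

10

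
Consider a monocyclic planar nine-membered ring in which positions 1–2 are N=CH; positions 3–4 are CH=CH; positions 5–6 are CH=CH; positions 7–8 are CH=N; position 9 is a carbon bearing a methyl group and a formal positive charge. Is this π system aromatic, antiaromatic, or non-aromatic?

Every ring atom contributes a p orbital perpendicular to the ring (each doubly-bonded ring atom is sp² with one p-orbital electron; each sp² =N– keeps its lone pair in-plane and puts one electron into the π system; the carbocation has an empty p orbital), so the π system is cyclic and fully conjugated.
Counting π electrons: 4 × 2 = 8 from the double-bond units + 0 from the C(methyl)(+) atom = 8.
A 4n π count (8, n = 2) in a planar conjugated ring means antiaromatic.

Antiaromatic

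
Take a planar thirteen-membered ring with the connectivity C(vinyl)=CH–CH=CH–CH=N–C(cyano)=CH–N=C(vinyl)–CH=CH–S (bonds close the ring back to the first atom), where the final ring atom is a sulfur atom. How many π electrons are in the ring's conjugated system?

The p orbitals form a continuous loop: each doubly-bonded ring atom is sp² with one p-orbital electron; the doubly-bonded nitrogens are pyridine-type — their lone pairs lie in the ring plane, leaving one electron in the p orbital; the sulfur donates one lone pair from its p orbital. The ring is fully conjugated.
Counting π electrons: 6 × 2 = 12 from the double-bond units + 2 from the S atom = 14.

14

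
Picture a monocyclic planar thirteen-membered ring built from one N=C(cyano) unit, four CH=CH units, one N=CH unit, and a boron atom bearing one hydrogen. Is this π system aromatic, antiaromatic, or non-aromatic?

Antiaromatic

Every ring atom contributes a p orbital perpendicular to the ring (each doubly-bonded ring atom is sp² with one p-orbital electron; each =N– nitrogen is pyridine-type (lone pair in the sp² plane, one electron in the p orbital); the boron has an empty p orbital), so the π system is cyclic and fully conjugated.
π-electron count: 6 × 2 = 12 from the double-bond units + 0 from the BH atom = 12.
12 is a 4n count (n = 3), so the planar conjugated ring is antiaromatic.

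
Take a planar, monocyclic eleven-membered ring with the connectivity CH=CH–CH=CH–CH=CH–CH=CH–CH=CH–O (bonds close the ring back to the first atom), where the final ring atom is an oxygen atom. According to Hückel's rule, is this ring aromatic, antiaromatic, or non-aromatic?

Antiaromatic

All ring atoms are sp² and supply a p orbital to the ring (each doubly-bonded ring atom is sp² with one p-orbital electron; the oxygen donates one lone pair from its p orbital); the conjugation is uninterrupted.
Counting π electrons: 5 × 2 = 10 from the double-bond units + 2 from the O atom = 12.
With 12 = 4·3 π electrons, Hückel's rule classifies the planar ring as antiaromatic.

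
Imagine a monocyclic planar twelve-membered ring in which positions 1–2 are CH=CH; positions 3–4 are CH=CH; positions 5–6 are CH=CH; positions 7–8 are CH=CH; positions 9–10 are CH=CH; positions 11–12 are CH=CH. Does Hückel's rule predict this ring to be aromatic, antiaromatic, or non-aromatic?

Antiaromatic

All ring atoms are sp² and supply a p orbital to the ring (each doubly-bonded ring atom is sp² with one p-orbital electron); the conjugation is uninterrupted.
π-electron count: 6 × 2 = 12 from the 6 double-bond units.
With 12 = 4·3 π electrons, Hückel's rule classifies the planar ring as antiaromatic.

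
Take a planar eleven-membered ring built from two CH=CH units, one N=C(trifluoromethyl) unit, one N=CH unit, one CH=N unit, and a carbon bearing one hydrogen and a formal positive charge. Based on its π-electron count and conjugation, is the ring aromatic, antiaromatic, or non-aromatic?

All ring atoms are sp² and supply a p orbital to the ring (each doubly-bonded ring atom is sp² with one p-orbital electron; the doubly-bonded nitrogens are pyridine-type — their lone pairs lie in the ring plane, leaving one electron in the p orbital; the carbocation has an empty p orbital); the conjugation is uninterrupted.
Counting π electrons: 5 × 2 = 10 from the double-bond units + 0 from the CH(+) atom = 10.
10 = 4(2) + 2, which satisfies Hückel's 4n+2 rule.

Aromatic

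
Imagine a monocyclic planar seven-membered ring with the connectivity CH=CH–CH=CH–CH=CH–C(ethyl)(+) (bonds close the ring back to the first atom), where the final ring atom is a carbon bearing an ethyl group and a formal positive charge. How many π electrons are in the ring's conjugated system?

Every ring atom contributes a p orbital perpendicular to the ring (each doubly-bonded ring atom is sp² with one p-orbital electron; the carbocation has an empty p orbital), so the π system is cyclic and fully conjugated.
π-electron count: 3 × 2 = 6 from the double-bond units + 0 from the C(ethyl)(+) atom = 6.

6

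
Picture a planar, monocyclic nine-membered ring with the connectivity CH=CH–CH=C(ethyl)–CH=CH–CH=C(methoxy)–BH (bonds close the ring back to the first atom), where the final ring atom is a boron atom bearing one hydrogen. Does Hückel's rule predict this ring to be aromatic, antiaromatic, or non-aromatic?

Antiaromatic

The p orbitals form a continuous loop: every atom in a ring double bond is sp² and brings one electron to the p orbital; the boron has an empty p orbital. The ring is fully conjugated.
Tallying contributions gives 4 × 2 = 8 from the double-bond units + 0 from the BH atom = 8.
A 4n π count (8, n = 2) in a planar conjugated ring means antiaromatic.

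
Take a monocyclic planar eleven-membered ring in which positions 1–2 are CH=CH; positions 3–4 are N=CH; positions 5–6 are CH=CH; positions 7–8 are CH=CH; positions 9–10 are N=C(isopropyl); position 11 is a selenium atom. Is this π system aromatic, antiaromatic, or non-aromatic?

Antiaromatic

The p orbitals form a continuous loop: the double-bond atoms are sp², each contributing one p electron; each =N– nitrogen is pyridine-type (lone pair in the sp² plane, one electron in the p orbital); the selenium donates one lone pair from its p orbital. The ring is fully conjugated.
Tallying contributions gives 5 × 2 = 10 from the double-bond units + 2 from the Se atom = 12.
12 is a 4n count (n = 3), so the planar conjugated ring is antiaromatic.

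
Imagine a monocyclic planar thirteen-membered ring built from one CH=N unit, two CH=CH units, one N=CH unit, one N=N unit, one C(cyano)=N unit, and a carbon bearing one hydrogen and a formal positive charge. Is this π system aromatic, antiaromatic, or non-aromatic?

The p orbitals form a continuous loop: every atom in a ring double bond is sp² and brings one electron to the p orbital; each =N– nitrogen is pyridine-type (lone pair in the sp² plane, one electron in the p orbital); the carbocation has an empty p orbital. The ring is fully conjugated.
Tallying contributions gives 6 × 2 = 12 from the double-bond units + 0 from the CH(+) atom = 12.
With 12 = 4·3 π electrons, Hückel's rule classifies the planar ring as antiaromatic.

Antiaromatic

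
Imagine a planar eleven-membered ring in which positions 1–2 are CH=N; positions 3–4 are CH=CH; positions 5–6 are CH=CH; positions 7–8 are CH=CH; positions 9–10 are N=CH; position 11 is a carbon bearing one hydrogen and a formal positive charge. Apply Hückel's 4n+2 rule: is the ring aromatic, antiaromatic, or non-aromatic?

Check conjugation: the double-bond atoms are sp², each contributing one p electron; the doubly-bonded nitrogens are pyridine-type — their lone pairs lie in the ring plane, leaving one electron in the p orbital; the carbocation has an empty p orbital — every position has a p orbital, so the cyclic π system is continuous.
Adding the contributions, 5 × 2 = 10 from the double-bond units + 0 from the CH(+) atom = 10.
Since 10 = 4·2 + 2, the ring meets the 4n+2 criterion.

Aromatic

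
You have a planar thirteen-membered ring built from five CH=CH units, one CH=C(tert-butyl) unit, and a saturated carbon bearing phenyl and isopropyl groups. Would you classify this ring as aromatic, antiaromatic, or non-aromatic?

Non-aromatic

The C(phenyl)(isopropyl) position has four σ bonds — that saturated carbon is sp³ and has no p orbital in the ring π system — so the cyclic conjugation is interrupted.
Broken conjugation rules out both aromaticity and antiaromaticity.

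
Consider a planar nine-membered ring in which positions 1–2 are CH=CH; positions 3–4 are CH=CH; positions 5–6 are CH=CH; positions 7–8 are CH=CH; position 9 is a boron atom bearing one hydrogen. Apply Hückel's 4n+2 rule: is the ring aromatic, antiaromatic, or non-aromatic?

Every ring atom contributes a p orbital perpendicular to the ring (every atom in a ring double bond is sp² and brings one electron to the p orbital; the boron has an empty p orbital), so the π system is cyclic and fully conjugated.
Tallying contributions gives 4 × 2 = 8 from the double-bond units + 0 from the BH atom = 8.
A 4n π count (8, n = 2) in a planar conjugated ring means antiaromatic.

Antiaromatic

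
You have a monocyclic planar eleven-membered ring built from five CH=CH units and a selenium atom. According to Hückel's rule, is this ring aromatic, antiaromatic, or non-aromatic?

Every ring atom contributes a p orbital perpendicular to the ring (the double-bond atoms are sp², each contributing one p electron; the selenium donates one lone pair from its p orbital), so the π system is cyclic and fully conjugated.
Tallying contributions gives 5 × 2 = 10 from the double-bond units + 2 from the Se atom = 12.
A 4n π count (12, n = 3) in a planar conjugated ring means antiaromatic.

Antiaromatic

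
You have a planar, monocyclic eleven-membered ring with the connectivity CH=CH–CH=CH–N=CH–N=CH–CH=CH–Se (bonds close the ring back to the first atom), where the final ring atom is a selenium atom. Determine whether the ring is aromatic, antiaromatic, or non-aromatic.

Check conjugation: the double-bond atoms are sp², each contributing one p electron; each sp² =N– keeps its lone pair in-plane and puts one electron into the π system; the selenium donates one lone pair from its p orbital — every position has a p orbital, so the cyclic π system is continuous.
π-electron count: 5 × 2 = 10 from the double-bond units + 2 from the Se atom = 12.
12 = 4(3); a planar, fully conjugated 4n system is antiaromatic.

Antiaromatic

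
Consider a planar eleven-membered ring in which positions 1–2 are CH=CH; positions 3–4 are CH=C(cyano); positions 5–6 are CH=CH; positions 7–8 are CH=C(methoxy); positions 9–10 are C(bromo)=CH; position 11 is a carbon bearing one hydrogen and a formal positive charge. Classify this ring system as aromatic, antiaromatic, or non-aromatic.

All ring atoms are sp² and supply a p orbital to the ring (every atom in a ring double bond is sp² and brings one electron to the p orbital; the carbocation has an empty p orbital); the conjugation is uninterrupted.
π-electron count: 5 × 2 = 10 from the double-bond units + 0 from the CH(+) atom = 10.
With 10 π electrons (n = 2), the Hückel 4n+2 condition holds.

Aromatic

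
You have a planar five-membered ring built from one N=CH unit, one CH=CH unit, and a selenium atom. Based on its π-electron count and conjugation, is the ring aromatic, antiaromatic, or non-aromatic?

All ring atoms are sp² and supply a p orbital to the ring (each doubly-bonded ring atom is sp² with one p-orbital electron; the doubly-bonded nitrogens are pyridine-type — their lone pairs lie in the ring plane, leaving one electron in the p orbital; the selenium donates one lone pair from its p orbital); the conjugation is uninterrupted.
Adding the contributions, 2 × 2 = 4 from the double-bond units + 2 from the Se atom = 6.
6 = 4(1) + 2, which satisfies Hückel's 4n+2 rule.

Aromatic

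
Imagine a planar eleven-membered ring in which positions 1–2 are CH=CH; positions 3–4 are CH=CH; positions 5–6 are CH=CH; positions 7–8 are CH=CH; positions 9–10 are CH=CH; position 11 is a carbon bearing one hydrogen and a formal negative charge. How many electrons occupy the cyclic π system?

Every ring atom contributes a p orbital perpendicular to the ring (every atom in a ring double bond is sp² and brings one electron to the p orbital; the carbanion's lone pair occupies the p orbital), so the π system is cyclic and fully conjugated.
Tallying contributions gives 5 × 2 = 10 from the double-bond units + 2 from the CH(-) atom = 12.

12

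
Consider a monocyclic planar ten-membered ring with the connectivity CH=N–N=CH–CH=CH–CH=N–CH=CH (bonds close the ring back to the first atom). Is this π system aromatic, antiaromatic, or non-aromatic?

Aromatic

Every ring atom contributes a p orbital perpendicular to the ring (each doubly-bonded ring atom is sp² with one p-orbital electron; the doubly-bonded nitrogens are pyridine-type — their lone pairs lie in the ring plane, leaving one electron in the p orbital), so the π system is cyclic and fully conjugated.
Tallying contributions gives 5 × 2 = 10 from the 5 double-bond units.
With 10 π electrons (n = 2), the Hückel 4n+2 condition holds.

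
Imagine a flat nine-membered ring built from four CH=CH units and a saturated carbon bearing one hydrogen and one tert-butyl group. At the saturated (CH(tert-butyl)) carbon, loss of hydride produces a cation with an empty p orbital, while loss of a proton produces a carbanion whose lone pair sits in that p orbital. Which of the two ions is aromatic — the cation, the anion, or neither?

The anion

Once that carbon is sp², every ring atom has a p orbital and both ions are fully conjugated.
Cation: 4 × 2 + 0 = 8 π electrons → 4(2), antiaromatic.
Anion: 4 × 2 + 2 = 10 π electrons → 4(2)+2, aromatic.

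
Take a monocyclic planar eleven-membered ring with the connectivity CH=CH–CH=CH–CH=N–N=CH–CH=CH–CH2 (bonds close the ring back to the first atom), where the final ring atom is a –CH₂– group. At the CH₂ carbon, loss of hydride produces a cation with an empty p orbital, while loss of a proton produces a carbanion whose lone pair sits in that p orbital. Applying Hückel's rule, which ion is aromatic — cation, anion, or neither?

Once that carbon is sp², every ring atom has a p orbital and both ions are fully conjugated.
Cation: 5 × 2 + 0 = 10 π electrons → 4(2)+2, aromatic.
Anion: 5 × 2 + 2 = 12 π electrons → 4(3), antiaromatic.

The cation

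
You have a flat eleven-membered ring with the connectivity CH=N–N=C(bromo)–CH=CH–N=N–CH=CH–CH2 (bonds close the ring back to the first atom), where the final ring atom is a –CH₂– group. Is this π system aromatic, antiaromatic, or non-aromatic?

Non-aromatic

The CH2 position has four σ bonds — the tetrahedral CH₂ carbon is sp³ and has no p orbital in the ring π system — so the cyclic conjugation is interrupted.
Broken conjugation rules out both aromaticity and antiaromaticity.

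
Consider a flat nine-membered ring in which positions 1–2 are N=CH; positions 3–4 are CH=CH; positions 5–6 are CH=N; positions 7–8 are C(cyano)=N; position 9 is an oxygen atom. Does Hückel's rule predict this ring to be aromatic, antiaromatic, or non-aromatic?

Check conjugation: the double-bond atoms are sp², each contributing one p electron; each =N– nitrogen is pyridine-type (lone pair in the sp² plane, one electron in the p orbital); the oxygen donates one lone pair from its p orbital — every position has a p orbital, so the cyclic π system is continuous.
Counting π electrons: 4 × 2 = 8 from the double-bond units + 2 from the O atom = 10.
10 = 4(2) + 2, which satisfies Hückel's 4n+2 rule.

Aromatic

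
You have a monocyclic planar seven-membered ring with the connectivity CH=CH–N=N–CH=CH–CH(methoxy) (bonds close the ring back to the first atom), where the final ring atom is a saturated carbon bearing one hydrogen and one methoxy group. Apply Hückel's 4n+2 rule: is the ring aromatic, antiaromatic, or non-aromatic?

At the CH(methoxy) position, that saturated carbon is sp³ and has no p orbital in the ring π system; the ring's p-orbital overlap is broken there.
A ring that is not fully conjugated cannot be aromatic or antiaromatic regardless of its π-electron count.

Non-aromatic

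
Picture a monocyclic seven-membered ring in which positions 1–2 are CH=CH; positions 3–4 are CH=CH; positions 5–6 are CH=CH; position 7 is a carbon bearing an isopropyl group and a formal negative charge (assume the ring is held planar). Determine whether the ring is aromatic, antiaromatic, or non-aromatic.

All ring atoms are sp² and supply a p orbital to the ring (the double-bond atoms are sp², each contributing one p electron; the carbanion's lone pair occupies the p orbital); the conjugation is uninterrupted.
Tallying contributions gives 3 × 2 = 6 from the double-bond units + 2 from the C(isopropyl)(-) atom = 8.
8 = 4(2); a planar, fully conjugated 4n system is antiaromatic.

Antiaromatic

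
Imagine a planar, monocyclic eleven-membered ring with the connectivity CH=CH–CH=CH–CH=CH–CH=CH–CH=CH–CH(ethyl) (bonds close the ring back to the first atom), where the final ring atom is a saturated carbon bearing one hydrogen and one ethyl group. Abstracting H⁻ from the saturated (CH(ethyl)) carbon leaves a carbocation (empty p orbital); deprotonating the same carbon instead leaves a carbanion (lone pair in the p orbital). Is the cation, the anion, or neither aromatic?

Both ions have a continuous loop of p orbitals — each ring atom is sp².
Cation: 5 × 2 + 0 = 10 π electrons → 4(2)+2, aromatic.
Anion: 5 × 2 + 2 = 12 π electrons → 4(3), antiaromatic.

The cation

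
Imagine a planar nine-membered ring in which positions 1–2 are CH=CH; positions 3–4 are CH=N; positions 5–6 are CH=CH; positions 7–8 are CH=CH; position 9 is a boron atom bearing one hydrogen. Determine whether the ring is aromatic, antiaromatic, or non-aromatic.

Antiaromatic

The p orbitals form a continuous loop: every atom in a ring double bond is sp² and brings one electron to the p orbital; each =N– nitrogen is pyridine-type (lone pair in the sp² plane, one electron in the p orbital); the boron has an empty p orbital. The ring is fully conjugated.
Tallying contributions gives 4 × 2 = 8 from the double-bond units + 0 from the BH atom = 8.
A 4n π count (8, n = 2) in a planar conjugated ring means antiaromatic.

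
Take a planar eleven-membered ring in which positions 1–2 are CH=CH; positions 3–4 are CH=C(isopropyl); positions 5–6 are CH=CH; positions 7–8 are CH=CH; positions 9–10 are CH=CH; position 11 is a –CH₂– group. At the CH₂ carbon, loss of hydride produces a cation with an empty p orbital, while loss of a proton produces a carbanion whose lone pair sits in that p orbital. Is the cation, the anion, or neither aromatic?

Both ions have a continuous loop of p orbitals — each ring atom is sp².
Cation: 5 × 2 + 0 = 10 π electrons → 4(2)+2, aromatic.
Anion: 5 × 2 + 2 = 12 π electrons → 4(3), antiaromatic.

The cation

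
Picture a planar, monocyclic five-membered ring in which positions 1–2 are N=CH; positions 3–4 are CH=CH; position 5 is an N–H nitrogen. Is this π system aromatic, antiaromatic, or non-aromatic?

Check conjugation: the double-bond atoms are sp², each contributing one p electron; each =N– nitrogen is pyridine-type (lone pair in the sp² plane, one electron in the p orbital); the pyrrole-type nitrogen donates its lone pair from the p orbital — every position has a p orbital, so the cyclic π system is continuous.
Counting π electrons: 2 × 2 = 4 from the double-bond units + 2 from the NH atom = 6.
Since 6 = 4·1 + 2, the ring meets the 4n+2 criterion.

Aromatic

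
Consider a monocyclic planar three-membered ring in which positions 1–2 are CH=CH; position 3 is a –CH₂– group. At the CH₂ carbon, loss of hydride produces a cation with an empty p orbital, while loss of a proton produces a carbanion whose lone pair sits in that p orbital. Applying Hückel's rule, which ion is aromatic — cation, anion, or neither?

In both ions every ring atom is sp² and contributes a p orbital, so both rings are fully conjugated.
Cation: 1 × 2 + 0 = 2 π electrons → 4(0)+2, aromatic.
Anion: 1 × 2 + 2 = 4 π electrons → 4(1), antiaromatic.

The cation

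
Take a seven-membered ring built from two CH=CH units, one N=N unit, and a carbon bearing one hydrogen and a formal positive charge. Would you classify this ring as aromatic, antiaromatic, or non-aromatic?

Aromatic

Check conjugation: each doubly-bonded ring atom is sp² with one p-orbital electron; each =N– nitrogen is pyridine-type (lone pair in the sp² plane, one electron in the p orbital); the carbocation has an empty p orbital — every position has a p orbital, so the cyclic π system is continuous.
Counting π electrons: 3 × 2 = 6 from the double-bond units + 0 from the CH(+) atom = 6.
Since 6 = 4·1 + 2, the ring meets the 4n+2 criterion.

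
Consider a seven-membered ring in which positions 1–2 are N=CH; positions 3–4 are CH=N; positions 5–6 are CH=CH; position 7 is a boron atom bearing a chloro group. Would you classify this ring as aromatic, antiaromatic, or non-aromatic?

Aromatic

The p orbitals form a continuous loop: the double-bond atoms are sp², each contributing one p electron; each sp² =N– keeps its lone pair in-plane and puts one electron into the π system; the boron has an empty p orbital. The ring is fully conjugated.
Counting π electrons: 3 × 2 = 6 from the double-bond units + 0 from the B(chloro) atom = 6.
With 6 π electrons (n = 1), the Hückel 4n+2 condition holds.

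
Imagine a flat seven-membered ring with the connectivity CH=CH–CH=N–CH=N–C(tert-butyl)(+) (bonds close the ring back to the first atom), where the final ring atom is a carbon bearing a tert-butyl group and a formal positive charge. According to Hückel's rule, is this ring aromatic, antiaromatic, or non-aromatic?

Aromatic

The p orbitals form a continuous loop: the double-bond atoms are sp², each contributing one p electron; the doubly-bonded nitrogens are pyridine-type — their lone pairs lie in the ring plane, leaving one electron in the p orbital; the carbocation has an empty p orbital. The ring is fully conjugated.
Adding the contributions, 3 × 2 = 6 from the double-bond units + 0 from the C(tert-butyl)(+) atom = 6.
Since 6 = 4·1 + 2, the ring meets the 4n+2 criterion.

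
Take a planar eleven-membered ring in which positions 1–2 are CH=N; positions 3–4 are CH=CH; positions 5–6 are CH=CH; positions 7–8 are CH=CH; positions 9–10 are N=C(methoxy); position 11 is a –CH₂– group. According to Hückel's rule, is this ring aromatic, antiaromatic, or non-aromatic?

Because the tetrahedral CH₂ carbon is sp³ and has no p orbital in the ring π system at the CH2 position, the π system cannot extend all the way around the ring.
Without a continuous loop of overlapping p orbitals the Hückel electron count never comes into play.

Non-aromatic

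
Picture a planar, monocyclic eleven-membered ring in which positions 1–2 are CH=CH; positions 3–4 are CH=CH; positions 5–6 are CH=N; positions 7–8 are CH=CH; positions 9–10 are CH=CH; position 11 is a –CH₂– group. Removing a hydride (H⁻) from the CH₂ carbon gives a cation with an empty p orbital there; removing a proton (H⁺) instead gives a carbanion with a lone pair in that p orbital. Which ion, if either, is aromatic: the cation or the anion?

The cation

Once that carbon is sp², every ring atom has a p orbital and both ions are fully conjugated.
Cation: 5 × 2 + 0 = 10 π electrons → 4(2)+2, aromatic.
Anion: 5 × 2 + 2 = 12 π electrons → 4(3), antiaromatic.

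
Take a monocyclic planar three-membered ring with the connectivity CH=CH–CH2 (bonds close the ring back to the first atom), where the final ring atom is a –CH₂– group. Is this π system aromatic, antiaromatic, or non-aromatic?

The CH2 position has four σ bonds — the tetrahedral CH₂ carbon is sp³ and has no p orbital in the ring π system — so the cyclic conjugation is interrupted.
Without a continuous loop of overlapping p orbitals the Hückel electron count never comes into play.

Non-aromatic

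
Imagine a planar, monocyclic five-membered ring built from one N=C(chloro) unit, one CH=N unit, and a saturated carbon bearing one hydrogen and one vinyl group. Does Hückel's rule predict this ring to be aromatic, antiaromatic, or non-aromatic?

The CH(vinyl) position has four σ bonds — that saturated carbon is sp³ and has no p orbital in the ring π system — so the cyclic conjugation is interrupted.
Broken conjugation rules out both aromaticity and antiaromaticity.

Non-aromatic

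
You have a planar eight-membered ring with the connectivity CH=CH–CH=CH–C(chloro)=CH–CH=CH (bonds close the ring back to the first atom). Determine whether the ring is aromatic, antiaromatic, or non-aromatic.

Antiaromatic

Every ring atom contributes a p orbital perpendicular to the ring (every atom in a ring double bond is sp² and brings one electron to the p orbital), so the π system is cyclic and fully conjugated.
Tallying contributions gives 4 × 2 = 8 from the 4 double-bond units.
A 4n π count (8, n = 2) in a planar conjugated ring means antiaromatic.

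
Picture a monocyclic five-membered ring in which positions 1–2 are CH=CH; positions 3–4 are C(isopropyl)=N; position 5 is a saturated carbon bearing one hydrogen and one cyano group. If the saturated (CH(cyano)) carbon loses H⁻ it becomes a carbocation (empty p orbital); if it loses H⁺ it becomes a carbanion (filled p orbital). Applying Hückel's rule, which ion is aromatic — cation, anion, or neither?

The anion

Once that carbon is sp², every ring atom has a p orbital and both ions are fully conjugated.
Cation: 2 × 2 + 0 = 4 π electrons → 4(1), antiaromatic.
Anion: 2 × 2 + 2 = 6 π electrons → 4(1)+2, aromatic.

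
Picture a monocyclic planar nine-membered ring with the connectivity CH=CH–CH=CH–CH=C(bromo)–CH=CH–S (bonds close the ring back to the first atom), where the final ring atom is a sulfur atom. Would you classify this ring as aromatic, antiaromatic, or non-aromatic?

Aromatic

Check conjugation: the double-bond atoms are sp², each contributing one p electron; the sulfur donates one lone pair from its p orbital — every position has a p orbital, so the cyclic π system is continuous.
Tallying contributions gives 4 × 2 = 8 from the double-bond units + 2 from the S atom = 10.
That gives a 4n+2 count (10, n = 2).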